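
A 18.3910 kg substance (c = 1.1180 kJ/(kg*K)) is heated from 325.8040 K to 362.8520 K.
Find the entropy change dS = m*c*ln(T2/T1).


T2/T1 = 1.1137
ln(T2/T1) = 0.1077
dS = 18.3910 * 1.1180 * 0.1077 = 2.2144 kJ/K

2.2144 kJ/K


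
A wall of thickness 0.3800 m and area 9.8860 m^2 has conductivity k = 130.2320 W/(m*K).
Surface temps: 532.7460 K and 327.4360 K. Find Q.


dT = 205.3100 K
Q = 130.2320 * 9.8860 * 205.3100 / 0.3800 = 695608.4078 W

695608.4078 W


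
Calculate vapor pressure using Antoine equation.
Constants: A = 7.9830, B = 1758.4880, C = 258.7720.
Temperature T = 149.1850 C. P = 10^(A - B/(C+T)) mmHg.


C+T = 407.9570
B/(C+T) = 4.3105
log10(P) = 7.9830 - 4.3105 = 3.6725
P = 10^3.6725 = 4704.6368 mmHg

4704.6368 mmHg


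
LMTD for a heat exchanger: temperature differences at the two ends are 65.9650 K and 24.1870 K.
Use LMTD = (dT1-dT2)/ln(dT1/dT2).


dT1/dT2 = 2.7273
ln(dT1/dT2) = 1.0033
LMTD = 41.7780 / 1.0033 = 41.6402 K

41.6402 K


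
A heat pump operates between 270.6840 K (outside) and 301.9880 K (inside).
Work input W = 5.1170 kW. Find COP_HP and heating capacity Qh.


COP = 301.9880 / 31.3040 = 9.6469
Qh = 9.6469 * 5.1170 = 49.3634 kW

COP = 9.6469, Qh = 49.3634 kW


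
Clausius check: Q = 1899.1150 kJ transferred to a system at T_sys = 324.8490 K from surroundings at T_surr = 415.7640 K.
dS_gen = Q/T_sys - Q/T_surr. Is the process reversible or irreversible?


dS_sys = 1899.1150/324.8490 = 5.8461 kJ/K
dS_surr = -1899.1150/415.7640 = -4.5678 kJ/K
dS_gen = 5.8461 - 4.5678 = 1.2784 kJ/K (irreversible)

dS_gen = 1.2784 kJ/K, irreversible


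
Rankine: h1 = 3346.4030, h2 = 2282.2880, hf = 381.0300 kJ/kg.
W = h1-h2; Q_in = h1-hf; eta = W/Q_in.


W = 1064.1150 kJ/kg
Q_in = 2965.3730 kJ/kg
eta = 0.3588 = 35.8847%

eta = 35.8847%


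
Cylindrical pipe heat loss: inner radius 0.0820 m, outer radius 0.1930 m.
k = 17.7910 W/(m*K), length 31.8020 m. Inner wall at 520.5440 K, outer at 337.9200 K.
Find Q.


dT = 182.6240 K
ln(ro/ri) = 0.8560
Q = 2*pi*17.7910*31.8020*182.6240 / 0.8560 = 758461.4126 W

758461.4126 W


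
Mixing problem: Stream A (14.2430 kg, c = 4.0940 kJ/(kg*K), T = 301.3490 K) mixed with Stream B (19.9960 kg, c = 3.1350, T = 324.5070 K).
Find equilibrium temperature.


num = 37914.4335
den = 120.9983
Tf = 313.3468 K

313.3468 K


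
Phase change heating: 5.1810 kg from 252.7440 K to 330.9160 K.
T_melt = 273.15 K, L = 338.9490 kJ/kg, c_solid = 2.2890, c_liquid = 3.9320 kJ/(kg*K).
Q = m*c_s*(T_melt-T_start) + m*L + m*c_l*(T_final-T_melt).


Q1 (sensible, solid) = 5.1810 * 2.2890 * 20.4060 = 242.0011 kJ
Q2 (latent) = 5.1810 * 338.9490 = 1756.0948 kJ
Q3 (sensible, liquid) = 5.1810 * 3.9320 * 57.7660 = 1176.7912 kJ
Q_total = 3174.8870 kJ

3174.8870 kJ


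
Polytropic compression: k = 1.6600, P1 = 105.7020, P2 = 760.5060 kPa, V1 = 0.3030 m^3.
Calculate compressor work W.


(k-1)/k = 0.3976
(P2/P1)^exp = 2.1915
W = 2.5152 * 105.7020 * 0.3030 * (2.1915 - 1) = 95.9812 kJ

95.9812 kJ


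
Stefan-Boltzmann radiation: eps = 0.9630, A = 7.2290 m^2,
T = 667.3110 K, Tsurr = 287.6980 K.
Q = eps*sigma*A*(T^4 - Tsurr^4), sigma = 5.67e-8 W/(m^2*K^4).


T^4 = 1.9830e+11
Tsurr^4 = 6.8509e+09
Q = 0.9630 * 5.67e-8 * 7.2290 * 1.9144e+11 = 75566.7923 W

75566.7923 W


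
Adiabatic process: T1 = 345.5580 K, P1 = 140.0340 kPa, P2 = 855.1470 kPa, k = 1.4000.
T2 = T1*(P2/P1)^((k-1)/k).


(k-1)/k = 0.2857
(P2/P1)^exp = 1.6769
T2 = 345.5580 * 1.6769 = 579.4785 K

579.4785 K


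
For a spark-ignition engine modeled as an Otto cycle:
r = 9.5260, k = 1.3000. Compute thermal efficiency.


r^(k-1) = 1.9664
eta = 1 - 1/1.9664 = 0.4915 = 49.1458%

49.1458%


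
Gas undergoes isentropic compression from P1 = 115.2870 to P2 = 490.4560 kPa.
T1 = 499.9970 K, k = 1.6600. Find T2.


(k-1)/k = 0.3976
(P2/P1)^exp = 1.7783
T2 = 499.9970 * 1.7783 = 889.1603 K

889.1603 K


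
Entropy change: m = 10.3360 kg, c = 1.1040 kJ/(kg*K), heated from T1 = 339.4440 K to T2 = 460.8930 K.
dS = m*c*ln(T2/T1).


T2/T1 = 1.3578
ln(T2/T1) = 0.3059
dS = 10.3360 * 1.1040 * 0.3059 = 3.4901 kJ/K

3.4901 kJ/K


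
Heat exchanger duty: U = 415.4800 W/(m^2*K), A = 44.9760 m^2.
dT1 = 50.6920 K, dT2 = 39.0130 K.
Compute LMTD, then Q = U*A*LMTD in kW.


LMTD = 44.5979 K
Q = 415.4800 * 44.9760 * 44.5979 = 833384.8135 W = 833.3848 kW

833.3848 kW


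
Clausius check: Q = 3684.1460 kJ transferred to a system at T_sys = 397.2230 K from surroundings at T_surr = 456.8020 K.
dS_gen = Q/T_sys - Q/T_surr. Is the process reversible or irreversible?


dS_sys = 3684.1460/397.2230 = 9.2748 kJ/K
dS_surr = -3684.1460/456.8020 = -8.0651 kJ/K
dS_gen = 9.2748 - 8.0651 = 1.2097 kJ/K (irreversible)

dS_gen = 1.2097 kJ/K, irreversible


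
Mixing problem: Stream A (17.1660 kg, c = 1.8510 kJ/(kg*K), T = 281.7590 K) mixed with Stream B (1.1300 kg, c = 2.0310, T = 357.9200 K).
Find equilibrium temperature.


num = 9774.1226
den = 34.0693
Tf = 286.8895 K

286.8895 K


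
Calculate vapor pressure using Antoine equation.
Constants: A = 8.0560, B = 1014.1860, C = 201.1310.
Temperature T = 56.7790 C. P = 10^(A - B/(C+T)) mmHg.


C+T = 257.9100
B/(C+T) = 3.9323
log10(P) = 8.0560 - 3.9323 = 4.1237
P = 10^4.1237 = 13294.5845 mmHg

13294.5845 mmHg


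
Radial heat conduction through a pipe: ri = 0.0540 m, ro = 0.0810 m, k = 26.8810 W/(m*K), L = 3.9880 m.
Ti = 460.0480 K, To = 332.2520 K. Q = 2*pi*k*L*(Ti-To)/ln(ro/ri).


dT = 127.7960 K
ln(ro/ri) = 0.4055
Q = 2*pi*26.8810*3.9880*127.7960 / 0.4055 = 212297.1735 W

212297.1735 W


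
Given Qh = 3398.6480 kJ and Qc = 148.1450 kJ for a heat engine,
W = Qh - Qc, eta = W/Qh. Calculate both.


W = 3398.6480 - 148.1450 = 3250.5030 kJ
eta = 3250.5030 / 3398.6480 = 0.9564 = 95.6411%

W = 3250.5030 kJ, eta = 95.6411%


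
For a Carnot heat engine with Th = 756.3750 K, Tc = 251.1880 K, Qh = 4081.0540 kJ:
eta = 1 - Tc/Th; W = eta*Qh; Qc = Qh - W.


eta = 1 - 251.1880/756.3750 = 0.6679
W = 0.6679 * 4081.0540 = 2725.7583 kJ
Qc = 4081.0540 - 2725.7583 = 1355.2957 kJ

eta = 66.7905%, W = 2725.7583 kJ, Qc = 1355.2957 kJ


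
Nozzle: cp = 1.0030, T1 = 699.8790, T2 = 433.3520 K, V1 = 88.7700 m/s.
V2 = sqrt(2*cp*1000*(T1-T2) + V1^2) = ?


dT = 266.5270 K
2*cp*1000*dT = 534653.1620
V1^2 = 7880.1129
V2 = sqrt(542533.2749) = 736.5686 m/s

736.5686 m/s


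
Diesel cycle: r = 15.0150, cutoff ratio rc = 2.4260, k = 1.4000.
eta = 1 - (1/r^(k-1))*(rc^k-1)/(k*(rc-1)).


r^(k-1) = 2.9554
rc^k = 3.4582
eta = 0.5834 = 58.3365%

58.3365%


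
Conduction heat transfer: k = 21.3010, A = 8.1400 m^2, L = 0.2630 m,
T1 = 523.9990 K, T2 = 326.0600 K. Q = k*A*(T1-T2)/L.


dT = 197.9390 K
Q = 21.3010 * 8.1400 * 197.9390 / 0.2630 = 130496.8476 W

130496.8476 W


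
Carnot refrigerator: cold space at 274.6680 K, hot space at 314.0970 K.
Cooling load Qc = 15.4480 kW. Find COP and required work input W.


COP = 274.6680 / 39.4290 = 6.9661
W = 15.4480 / 6.9661 = 2.2176 kW

COP = 6.9661, W = 2.2176 kW


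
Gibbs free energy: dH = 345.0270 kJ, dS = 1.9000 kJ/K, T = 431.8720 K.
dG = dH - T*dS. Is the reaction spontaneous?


T*dS = 431.8720 * 1.9000 = 820.5568 kJ
dG = 345.0270 - 820.5568 = -475.5298 kJ (spontaneous)

dG = -475.5298 kJ, spontaneous


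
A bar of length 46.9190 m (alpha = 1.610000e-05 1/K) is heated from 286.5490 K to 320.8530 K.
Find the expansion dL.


dT = 34.3040 K
dL = 1.610000e-05 * 46.9190 * 34.3040 = 0.025913 m
L_final = 46.944913 m

dL = 0.025913 m


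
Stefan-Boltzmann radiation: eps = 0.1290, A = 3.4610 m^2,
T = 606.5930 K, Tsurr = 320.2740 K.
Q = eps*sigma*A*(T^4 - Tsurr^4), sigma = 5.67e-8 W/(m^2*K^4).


T^4 = 1.3539e+11
Tsurr^4 = 1.0522e+10
Q = 0.1290 * 5.67e-8 * 3.4610 * 1.2487e+11 = 3161.0382 W

3161.0382 W


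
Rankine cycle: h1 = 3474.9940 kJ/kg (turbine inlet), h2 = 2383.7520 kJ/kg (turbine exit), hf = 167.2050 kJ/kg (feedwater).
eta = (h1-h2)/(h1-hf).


W = 1091.2420 kJ/kg
Q_in = 3307.7890 kJ/kg
eta = 0.3299 = 32.9901%

eta = 32.9901%


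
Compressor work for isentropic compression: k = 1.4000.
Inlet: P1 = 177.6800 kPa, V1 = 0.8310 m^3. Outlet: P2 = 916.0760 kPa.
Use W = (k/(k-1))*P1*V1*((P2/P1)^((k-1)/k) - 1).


(k-1)/k = 0.2857
(P2/P1)^exp = 1.5978
W = 3.5000 * 177.6800 * 0.8310 * (1.5978 - 1) = 308.9132 kJ

308.9132 kJ


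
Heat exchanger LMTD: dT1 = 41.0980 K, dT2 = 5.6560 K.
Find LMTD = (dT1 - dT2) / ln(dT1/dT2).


dT1/dT2 = 7.2663
ln(dT1/dT2) = 1.9832
LMTD = 35.4420 / 1.9832 = 17.8707 K

17.8707 K


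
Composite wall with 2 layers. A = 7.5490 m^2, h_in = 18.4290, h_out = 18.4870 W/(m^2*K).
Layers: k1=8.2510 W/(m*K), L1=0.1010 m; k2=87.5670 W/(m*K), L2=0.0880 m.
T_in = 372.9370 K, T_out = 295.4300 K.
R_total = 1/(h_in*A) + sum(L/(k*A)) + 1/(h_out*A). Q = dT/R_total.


R_conv_in = 1/(18.4290*7.5490) = 0.0072
R_1 = 0.1010/(8.2510*7.5490) = 0.0016
R_2 = 0.0880/(87.5670*7.5490) = 0.0001
R_conv_out = 1/(18.4870*7.5490) = 0.0072
R_total = 0.0161 K/W
Q = 77.5070 / 0.0161 = 4811.6704 W

R_total = 0.0161 K/W, Q = 4811.6704 W


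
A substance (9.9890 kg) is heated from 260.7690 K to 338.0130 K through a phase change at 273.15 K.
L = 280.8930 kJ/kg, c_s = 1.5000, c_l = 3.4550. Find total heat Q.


Q1 (sensible, solid) = 9.9890 * 1.5000 * 12.3810 = 185.5107 kJ
Q2 (latent) = 9.9890 * 280.8930 = 2805.8402 kJ
Q3 (sensible, liquid) = 9.9890 * 3.4550 * 64.8630 = 2238.5515 kJ
Q_total = 5229.9024 kJ

5229.9024 kJ


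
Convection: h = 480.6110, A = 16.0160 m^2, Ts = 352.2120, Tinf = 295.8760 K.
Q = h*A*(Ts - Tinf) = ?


dT = 56.3360 K
Q = 480.6110 * 16.0160 * 56.3360 = 433644.4320 W

433644.4320 W


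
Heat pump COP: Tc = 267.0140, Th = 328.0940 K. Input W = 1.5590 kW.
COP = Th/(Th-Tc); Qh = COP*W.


COP = 328.0940 / 61.0800 = 5.3715
Qh = 5.3715 * 1.5590 = 8.3742 kW

COP = 5.3715, Qh = 8.3742 kW


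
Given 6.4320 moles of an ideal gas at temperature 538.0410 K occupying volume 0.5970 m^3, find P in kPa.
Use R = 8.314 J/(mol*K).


P = nRT/V = 6.4320 * 8.314 * 538.0410 / 0.5970
= 28772.0911 / 0.5970 = 48194.4575 Pa = 48.1945 kPa

48.1945 kPa


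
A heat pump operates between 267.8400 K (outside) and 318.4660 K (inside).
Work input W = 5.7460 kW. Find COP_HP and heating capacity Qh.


COP = 318.4660 / 50.6260 = 6.2906
Qh = 6.2906 * 5.7460 = 36.1456 kW

COP = 6.2906, Qh = 36.1456 kW


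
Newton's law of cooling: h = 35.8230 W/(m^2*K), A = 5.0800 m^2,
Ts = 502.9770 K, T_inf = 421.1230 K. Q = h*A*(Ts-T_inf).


dT = 81.8540 K
Q = 35.8230 * 5.0800 * 81.8540 = 14895.8597 W

14895.8597 W


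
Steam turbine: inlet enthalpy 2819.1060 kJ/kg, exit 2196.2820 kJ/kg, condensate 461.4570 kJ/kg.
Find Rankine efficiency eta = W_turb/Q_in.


W = 622.8240 kJ/kg
Q_in = 2357.6490 kJ/kg
eta = 0.2642 = 26.4172%

eta = 26.4172%


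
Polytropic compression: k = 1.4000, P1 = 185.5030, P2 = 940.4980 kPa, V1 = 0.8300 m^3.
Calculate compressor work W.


(k-1)/k = 0.2857
(P2/P1)^exp = 1.5901
W = 3.5000 * 185.5030 * 0.8300 * (1.5901 - 1) = 318.0088 kJ

318.0088 kJ


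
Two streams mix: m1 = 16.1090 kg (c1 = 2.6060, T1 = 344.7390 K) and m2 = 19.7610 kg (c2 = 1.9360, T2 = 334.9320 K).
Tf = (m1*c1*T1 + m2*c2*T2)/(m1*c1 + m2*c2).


num = 27285.7545
den = 80.2373
Tf = 340.0630 K

340.0630 K


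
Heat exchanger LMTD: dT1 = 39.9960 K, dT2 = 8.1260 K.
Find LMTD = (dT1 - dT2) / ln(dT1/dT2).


dT1/dT2 = 4.9220
ln(dT1/dT2) = 1.5937
LMTD = 31.8700 / 1.5937 = 19.9974 K

19.9974 K


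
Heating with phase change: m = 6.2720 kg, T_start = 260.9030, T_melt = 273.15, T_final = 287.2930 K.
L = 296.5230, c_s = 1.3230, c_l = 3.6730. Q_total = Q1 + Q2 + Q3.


Q1 (sensible, solid) = 6.2720 * 1.3230 * 12.2470 = 101.6238 kJ
Q2 (latent) = 6.2720 * 296.5230 = 1859.7923 kJ
Q3 (sensible, liquid) = 6.2720 * 3.6730 * 14.1430 = 325.8131 kJ
Q_total = 2287.2292 kJ

2287.2292 kJ


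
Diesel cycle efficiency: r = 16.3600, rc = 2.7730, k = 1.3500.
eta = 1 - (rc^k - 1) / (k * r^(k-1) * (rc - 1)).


r^(k-1) = 2.6596
rc^k = 3.9626
eta = 0.5346 = 53.4618%

53.4618%


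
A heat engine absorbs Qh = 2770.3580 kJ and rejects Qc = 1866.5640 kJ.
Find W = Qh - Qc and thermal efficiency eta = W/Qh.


W = 2770.3580 - 1866.5640 = 903.7940 kJ
eta = 903.7940 / 2770.3580 = 0.3262 = 32.6237%

W = 903.7940 kJ, eta = 32.6237%


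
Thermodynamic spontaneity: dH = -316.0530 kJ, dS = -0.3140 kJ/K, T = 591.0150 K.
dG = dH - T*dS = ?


T*dS = 591.0150 * -0.3140 = -185.5787 kJ
dG = -316.0530 + 185.5787 = -130.4743 kJ (spontaneous)

dG = -130.4743 kJ, spontaneous


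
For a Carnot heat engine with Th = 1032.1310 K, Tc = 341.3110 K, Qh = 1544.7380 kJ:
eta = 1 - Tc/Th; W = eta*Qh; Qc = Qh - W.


eta = 1 - 341.3110/1032.1310 = 0.6693
W = 0.6693 * 1544.7380 = 1033.9152 kJ
Qc = 1544.7380 - 1033.9152 = 510.8228 kJ

eta = 66.9314%, W = 1033.9152 kJ, Qc = 510.8228 kJ


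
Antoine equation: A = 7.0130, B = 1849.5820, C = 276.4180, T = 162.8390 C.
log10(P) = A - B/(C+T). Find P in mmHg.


C+T = 439.2570
B/(C+T) = 4.2107
log10(P) = 7.0130 - 4.2107 = 2.8023
P = 10^2.8023 = 634.2992 mmHg

634.2992 mmHg


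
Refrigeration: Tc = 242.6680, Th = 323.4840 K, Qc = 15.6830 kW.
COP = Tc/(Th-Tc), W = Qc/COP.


COP = 242.6680 / 80.8160 = 3.0027
W = 15.6830 / 3.0027 = 5.2229 kW

COP = 3.0027, W = 5.2229 kW


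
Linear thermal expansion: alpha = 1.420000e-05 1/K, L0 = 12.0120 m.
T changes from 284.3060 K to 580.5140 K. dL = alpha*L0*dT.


dT = 296.2080 K
dL = 1.420000e-05 * 12.0120 * 296.2080 = 0.050524 m
L_final = 12.062524 m

dL = 0.050524 m


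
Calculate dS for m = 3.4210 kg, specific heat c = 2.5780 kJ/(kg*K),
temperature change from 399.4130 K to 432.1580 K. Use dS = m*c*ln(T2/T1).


T2/T1 = 1.0820
ln(T2/T1) = 0.0788
dS = 3.4210 * 2.5780 * 0.0788 = 0.6949 kJ/K

0.6949 kJ/K


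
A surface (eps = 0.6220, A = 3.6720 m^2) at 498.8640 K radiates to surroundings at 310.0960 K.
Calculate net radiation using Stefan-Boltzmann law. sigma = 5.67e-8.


T^4 = 6.1934e+10
Tsurr^4 = 9.2467e+09
Q = 0.6220 * 5.67e-8 * 3.6720 * 5.2687e+10 = 6823.1022 W

6823.1022 W


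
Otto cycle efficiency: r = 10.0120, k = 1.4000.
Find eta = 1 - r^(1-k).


r^(k-1) = 2.5131
eta = 1 - 1/2.5131 = 0.6021 = 60.2084%

60.2084%


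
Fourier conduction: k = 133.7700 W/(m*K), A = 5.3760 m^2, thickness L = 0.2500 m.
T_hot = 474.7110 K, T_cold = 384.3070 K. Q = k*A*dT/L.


dT = 90.4040 K
Q = 133.7700 * 5.3760 * 90.4040 / 0.2500 = 260055.2496 W

260055.2496 W


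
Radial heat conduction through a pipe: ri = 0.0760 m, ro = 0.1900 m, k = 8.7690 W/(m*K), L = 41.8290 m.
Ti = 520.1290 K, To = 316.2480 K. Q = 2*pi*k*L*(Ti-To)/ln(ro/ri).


dT = 203.8810 K
ln(ro/ri) = 0.9163
Q = 2*pi*8.7690*41.8290*203.8810 / 0.9163 = 512803.3833 W

512803.3833 W


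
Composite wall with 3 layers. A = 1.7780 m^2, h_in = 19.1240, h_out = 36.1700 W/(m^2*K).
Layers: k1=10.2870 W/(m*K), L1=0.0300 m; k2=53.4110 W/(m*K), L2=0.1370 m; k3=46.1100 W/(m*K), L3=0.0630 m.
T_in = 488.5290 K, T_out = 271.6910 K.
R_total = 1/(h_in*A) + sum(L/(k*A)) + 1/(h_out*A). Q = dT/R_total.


R_conv_in = 1/(19.1240*1.7780) = 0.0294
R_1 = 0.0300/(10.2870*1.7780) = 0.0016
R_2 = 0.1370/(53.4110*1.7780) = 0.0014
R_3 = 0.0630/(46.1100*1.7780) = 0.0008
R_conv_out = 1/(36.1700*1.7780) = 0.0155
R_total = 0.0488 K/W
Q = 216.8380 / 0.0488 = 4442.4415 W

R_total = 0.0488 K/W, Q = 4442.4415 W


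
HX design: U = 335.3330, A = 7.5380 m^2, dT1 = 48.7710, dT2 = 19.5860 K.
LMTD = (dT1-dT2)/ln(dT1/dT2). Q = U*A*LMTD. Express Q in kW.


LMTD = 31.9898 K
Q = 335.3330 * 7.5380 * 31.9898 = 80862.0087 W = 80.8620 kW

80.8620 kW


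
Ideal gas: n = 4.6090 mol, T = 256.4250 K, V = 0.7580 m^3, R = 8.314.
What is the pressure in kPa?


P = nRT/V = 4.6090 * 8.314 * 256.4250 / 0.7580
= 9826.0075 / 0.7580 = 12963.0706 Pa = 12.9631 kPa

12.9631 kPa


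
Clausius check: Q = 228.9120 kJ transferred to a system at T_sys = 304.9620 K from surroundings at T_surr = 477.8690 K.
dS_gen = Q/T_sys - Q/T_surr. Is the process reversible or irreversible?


dS_sys = 228.9120/304.9620 = 0.7506 kJ/K
dS_surr = -228.9120/477.8690 = -0.4790 kJ/K
dS_gen = 0.7506 - 0.4790 = 0.2716 kJ/K (irreversible)

dS_gen = 0.2716 kJ/K, irreversible


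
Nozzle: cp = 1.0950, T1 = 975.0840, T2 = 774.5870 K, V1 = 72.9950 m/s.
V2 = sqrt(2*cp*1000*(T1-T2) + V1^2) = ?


dT = 200.4970 K
2*cp*1000*dT = 439088.4300
V1^2 = 5328.2700
V2 = sqrt(444416.7000) = 666.6459 m/s

666.6459 m/s


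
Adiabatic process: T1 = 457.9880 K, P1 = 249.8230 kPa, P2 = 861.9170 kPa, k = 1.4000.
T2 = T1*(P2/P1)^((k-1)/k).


(k-1)/k = 0.2857
(P2/P1)^exp = 1.4245
T2 = 457.9880 * 1.4245 = 652.4101 K

652.4101 K


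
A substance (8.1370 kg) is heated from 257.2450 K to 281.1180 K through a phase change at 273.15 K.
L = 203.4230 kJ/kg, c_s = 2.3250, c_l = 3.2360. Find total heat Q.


Q1 (sensible, solid) = 8.1370 * 2.3250 * 15.9050 = 300.8991 kJ
Q2 (latent) = 8.1370 * 203.4230 = 1655.2530 kJ
Q3 (sensible, liquid) = 8.1370 * 3.2360 * 7.9680 = 209.8081 kJ
Q_total = 2165.9601 kJ

2165.9601 kJ


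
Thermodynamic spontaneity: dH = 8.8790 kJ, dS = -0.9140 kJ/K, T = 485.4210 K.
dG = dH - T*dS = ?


T*dS = 485.4210 * -0.9140 = -443.6748 kJ
dG = 8.8790 + 443.6748 = 452.5538 kJ (non-spontaneous)

dG = 452.5538 kJ, non-spontaneous


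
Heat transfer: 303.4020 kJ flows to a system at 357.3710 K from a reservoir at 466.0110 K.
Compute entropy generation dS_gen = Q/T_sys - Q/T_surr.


dS_sys = 303.4020/357.3710 = 0.8490 kJ/K
dS_surr = -303.4020/466.0110 = -0.6511 kJ/K
dS_gen = 0.8490 - 0.6511 = 0.1979 kJ/K (irreversible)

dS_gen = 0.1979 kJ/K, irreversible


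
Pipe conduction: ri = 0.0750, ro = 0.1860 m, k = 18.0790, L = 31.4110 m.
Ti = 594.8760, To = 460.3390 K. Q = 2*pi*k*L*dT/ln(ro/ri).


dT = 134.5370 K
ln(ro/ri) = 0.9083
Q = 2*pi*18.0790*31.4110*134.5370 / 0.9083 = 528528.3352 W

528528.3352 W


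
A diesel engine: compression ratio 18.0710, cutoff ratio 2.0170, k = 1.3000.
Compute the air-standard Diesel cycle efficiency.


r^(k-1) = 2.3828
rc^k = 2.4895
eta = 0.5272 = 52.7185%

52.7185%


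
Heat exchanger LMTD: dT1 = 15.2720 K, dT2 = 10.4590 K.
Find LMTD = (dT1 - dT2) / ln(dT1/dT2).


dT1/dT2 = 1.4602
ln(dT1/dT2) = 0.3786
LMTD = 4.8130 / 0.3786 = 12.7140 K

12.7140 K


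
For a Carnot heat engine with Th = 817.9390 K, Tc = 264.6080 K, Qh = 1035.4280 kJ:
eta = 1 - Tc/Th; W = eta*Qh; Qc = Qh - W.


eta = 1 - 264.6080/817.9390 = 0.6765
W = 0.6765 * 1035.4280 = 700.4610 kJ
Qc = 1035.4280 - 700.4610 = 334.9670 kJ

eta = 67.6494%, W = 700.4610 kJ, Qc = 334.9670 kJ


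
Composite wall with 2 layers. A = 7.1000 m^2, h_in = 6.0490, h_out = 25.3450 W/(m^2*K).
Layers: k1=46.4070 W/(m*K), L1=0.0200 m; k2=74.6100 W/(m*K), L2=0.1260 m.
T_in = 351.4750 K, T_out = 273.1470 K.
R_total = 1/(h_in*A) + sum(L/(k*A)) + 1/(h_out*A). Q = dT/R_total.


R_conv_in = 1/(6.0490*7.1000) = 0.0233
R_1 = 0.0200/(46.4070*7.1000) = 6.0700e-05
R_2 = 0.1260/(74.6100*7.1000) = 0.0002
R_conv_out = 1/(25.3450*7.1000) = 0.0056
R_total = 0.0291 K/W
Q = 78.3280 / 0.0291 = 2688.0170 W

R_total = 0.0291 K/W, Q = 2688.0170 W


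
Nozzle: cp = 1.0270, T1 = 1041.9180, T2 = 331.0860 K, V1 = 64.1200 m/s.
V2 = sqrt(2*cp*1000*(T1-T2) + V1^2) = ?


dT = 710.8320 K
2*cp*1000*dT = 1460048.9280
V1^2 = 4111.3744
V2 = sqrt(1464160.3024) = 1210.0249 m/s

1210.0249 m/s


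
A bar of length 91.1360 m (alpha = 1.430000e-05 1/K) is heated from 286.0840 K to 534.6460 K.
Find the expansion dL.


dT = 248.5620 K
dL = 1.430000e-05 * 91.1360 * 248.5620 = 0.323937 m
L_final = 91.459937 m

dL = 0.323937 m


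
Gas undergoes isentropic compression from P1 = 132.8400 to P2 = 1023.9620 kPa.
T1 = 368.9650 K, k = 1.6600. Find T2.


(k-1)/k = 0.3976
(P2/P1)^exp = 2.2524
T2 = 368.9650 * 2.2524 = 831.0553 K

831.0553 K


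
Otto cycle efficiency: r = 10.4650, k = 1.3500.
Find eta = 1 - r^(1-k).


r^(k-1) = 2.2746
eta = 1 - 1/2.2746 = 0.5604 = 56.0366%

56.0366%


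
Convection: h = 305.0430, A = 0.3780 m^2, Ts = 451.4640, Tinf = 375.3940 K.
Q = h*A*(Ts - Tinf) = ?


dT = 76.0700 K
Q = 305.0430 * 0.3780 * 76.0700 = 8771.3467 W

8771.3467 W


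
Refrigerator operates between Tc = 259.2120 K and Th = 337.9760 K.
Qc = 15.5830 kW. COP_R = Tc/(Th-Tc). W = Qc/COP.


COP = 259.2120 / 78.7640 = 3.2910
W = 15.5830 / 3.2910 = 4.7350 kW

COP = 3.2910, W = 4.7350 kW


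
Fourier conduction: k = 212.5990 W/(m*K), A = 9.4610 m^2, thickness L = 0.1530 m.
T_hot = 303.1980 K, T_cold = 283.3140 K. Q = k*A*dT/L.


dT = 19.8840 K
Q = 212.5990 * 9.4610 * 19.8840 / 0.1530 = 261403.0097 W

261403.0097 W


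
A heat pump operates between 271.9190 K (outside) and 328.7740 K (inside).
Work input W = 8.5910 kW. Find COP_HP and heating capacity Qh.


COP = 328.7740 / 56.8550 = 5.7827
Qh = 5.7827 * 8.5910 = 49.6790 kW

COP = 5.7827, Qh = 49.6790 kW


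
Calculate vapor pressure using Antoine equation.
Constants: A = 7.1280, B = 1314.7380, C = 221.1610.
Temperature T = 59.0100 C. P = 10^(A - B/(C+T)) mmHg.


C+T = 280.1710
B/(C+T) = 4.6926
log10(P) = 7.1280 - 4.6926 = 2.4354
P = 10^2.4354 = 272.5041 mmHg

272.5041 mmHg


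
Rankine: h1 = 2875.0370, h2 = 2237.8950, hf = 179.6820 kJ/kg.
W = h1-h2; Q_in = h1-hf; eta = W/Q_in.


W = 637.1420 kJ/kg
Q_in = 2695.3550 kJ/kg
eta = 0.2364 = 23.6385%

eta = 23.6385%


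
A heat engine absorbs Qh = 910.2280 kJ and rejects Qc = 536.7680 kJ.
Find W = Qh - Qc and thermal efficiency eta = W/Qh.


W = 910.2280 - 536.7680 = 373.4600 kJ
eta = 373.4600 / 910.2280 = 0.4103 = 41.0293%

W = 373.4600 kJ, eta = 41.0293%


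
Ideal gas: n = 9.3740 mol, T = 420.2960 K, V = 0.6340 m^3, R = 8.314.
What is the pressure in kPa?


P = nRT/V = 9.3740 * 8.314 * 420.2960 / 0.6340
= 32755.9520 / 0.6340 = 51665.5394 Pa = 51.6655 kPa

51.6655 kPa


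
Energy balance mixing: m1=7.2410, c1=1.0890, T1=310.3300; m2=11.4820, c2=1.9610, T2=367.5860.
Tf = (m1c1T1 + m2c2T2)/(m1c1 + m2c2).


num = 10723.7320
den = 30.4017
Tf = 352.7352 K

352.7352 K


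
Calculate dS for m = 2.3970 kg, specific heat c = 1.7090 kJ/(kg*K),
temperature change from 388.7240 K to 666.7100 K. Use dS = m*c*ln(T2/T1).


T2/T1 = 1.7151
ln(T2/T1) = 0.5395
dS = 2.3970 * 1.7090 * 0.5395 = 2.2100 kJ/K

2.2100 kJ/K


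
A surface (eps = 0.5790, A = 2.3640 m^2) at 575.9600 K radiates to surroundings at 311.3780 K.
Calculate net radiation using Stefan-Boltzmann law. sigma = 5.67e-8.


T^4 = 1.1004e+11
Tsurr^4 = 9.4005e+09
Q = 0.5790 * 5.67e-8 * 2.3640 * 1.0064e+11 = 7810.8438 W

7810.8438 W


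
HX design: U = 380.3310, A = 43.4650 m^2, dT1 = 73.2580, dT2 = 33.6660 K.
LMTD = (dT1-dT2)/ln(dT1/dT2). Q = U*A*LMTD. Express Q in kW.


LMTD = 50.9222 K
Q = 380.3310 * 43.4650 * 50.9222 = 841800.1400 W = 841.8001 kW

841.8001 kW


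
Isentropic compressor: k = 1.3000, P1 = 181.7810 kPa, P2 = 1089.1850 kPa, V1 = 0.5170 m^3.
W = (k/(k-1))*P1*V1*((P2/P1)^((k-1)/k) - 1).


(k-1)/k = 0.2308
(P2/P1)^exp = 1.5116
W = 4.3333 * 181.7810 * 0.5170 * (1.5116 - 1) = 208.3469 kJ

208.3469 kJ


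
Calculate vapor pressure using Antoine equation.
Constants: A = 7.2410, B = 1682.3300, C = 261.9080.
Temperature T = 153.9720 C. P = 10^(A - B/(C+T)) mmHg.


C+T = 415.8800
B/(C+T) = 4.0452
log10(P) = 7.2410 - 4.0452 = 3.1958
P = 10^3.1958 = 1569.5336 mmHg

1569.5336 mmHg


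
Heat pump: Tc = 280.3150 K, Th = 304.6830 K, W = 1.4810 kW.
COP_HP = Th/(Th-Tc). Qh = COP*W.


COP = 304.6830 / 24.3680 = 12.5034
Qh = 12.5034 * 1.4810 = 18.5175 kW

COP = 12.5034, Qh = 18.5175 kW


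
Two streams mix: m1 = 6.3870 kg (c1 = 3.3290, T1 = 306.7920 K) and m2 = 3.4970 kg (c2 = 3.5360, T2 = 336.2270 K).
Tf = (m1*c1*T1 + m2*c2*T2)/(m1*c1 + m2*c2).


num = 10680.6893
den = 33.6277
Tf = 317.6157 K

317.6157 K


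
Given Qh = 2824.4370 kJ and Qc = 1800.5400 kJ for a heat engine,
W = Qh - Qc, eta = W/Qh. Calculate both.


W = 2824.4370 - 1800.5400 = 1023.8970 kJ
eta = 1023.8970 / 2824.4370 = 0.3625 = 36.2514%

W = 1023.8970 kJ, eta = 36.2514%


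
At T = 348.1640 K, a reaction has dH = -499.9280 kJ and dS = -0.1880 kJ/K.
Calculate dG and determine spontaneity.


T*dS = 348.1640 * -0.1880 = -65.4548 kJ
dG = -499.9280 + 65.4548 = -434.4732 kJ (spontaneous)

dG = -434.4732 kJ, spontaneous


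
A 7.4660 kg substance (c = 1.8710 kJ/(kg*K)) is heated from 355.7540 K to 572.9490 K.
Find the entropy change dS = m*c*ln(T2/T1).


T2/T1 = 1.6105
ln(T2/T1) = 0.4766
dS = 7.4660 * 1.8710 * 0.4766 = 6.6570 kJ/K

6.6570 kJ/K


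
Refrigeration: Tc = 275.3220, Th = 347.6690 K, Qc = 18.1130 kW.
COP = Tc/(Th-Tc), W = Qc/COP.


COP = 275.3220 / 72.3470 = 3.8056
W = 18.1130 / 3.8056 = 4.7596 kW

COP = 3.8056, W = 4.7596 kW


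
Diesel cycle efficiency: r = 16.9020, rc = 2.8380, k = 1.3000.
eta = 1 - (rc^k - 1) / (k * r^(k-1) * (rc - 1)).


r^(k-1) = 2.3355
rc^k = 3.8808
eta = 0.4838 = 48.3779%

48.3779%


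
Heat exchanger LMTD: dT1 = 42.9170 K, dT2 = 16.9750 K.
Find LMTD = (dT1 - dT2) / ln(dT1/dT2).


dT1/dT2 = 2.5282
ln(dT1/dT2) = 0.9275
LMTD = 25.9420 / 0.9275 = 27.9690 K

27.9690 K


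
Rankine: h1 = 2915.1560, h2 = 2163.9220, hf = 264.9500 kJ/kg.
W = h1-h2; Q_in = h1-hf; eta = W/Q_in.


W = 751.2340 kJ/kg
Q_in = 2650.2060 kJ/kg
eta = 0.2835 = 28.3462%

eta = 28.3462%


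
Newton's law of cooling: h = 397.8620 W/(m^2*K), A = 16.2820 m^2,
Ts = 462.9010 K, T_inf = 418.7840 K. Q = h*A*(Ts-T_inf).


dT = 44.1170 K
Q = 397.8620 * 16.2820 * 44.1170 = 285789.4444 W

285789.4444 W


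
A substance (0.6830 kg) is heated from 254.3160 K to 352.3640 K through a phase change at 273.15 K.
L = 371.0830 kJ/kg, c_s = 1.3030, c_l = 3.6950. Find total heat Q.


Q1 (sensible, solid) = 0.6830 * 1.3030 * 18.8340 = 16.7613 kJ
Q2 (latent) = 0.6830 * 371.0830 = 253.4497 kJ
Q3 (sensible, liquid) = 0.6830 * 3.6950 * 79.2140 = 199.9112 kJ
Q_total = 470.1222 kJ

470.1222 kJ


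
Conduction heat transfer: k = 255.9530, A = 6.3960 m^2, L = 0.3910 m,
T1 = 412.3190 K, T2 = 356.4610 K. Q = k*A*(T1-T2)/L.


dT = 55.8580 K
Q = 255.9530 * 6.3960 * 55.8580 / 0.3910 = 233871.5013 W

233871.5013 W


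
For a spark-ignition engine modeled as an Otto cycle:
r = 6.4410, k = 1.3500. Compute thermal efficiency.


r^(k-1) = 1.9193
eta = 1 - 1/1.9193 = 0.4790 = 47.8966%

47.8966%


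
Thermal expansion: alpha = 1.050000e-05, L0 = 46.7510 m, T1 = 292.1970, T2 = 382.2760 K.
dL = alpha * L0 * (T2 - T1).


dT = 90.0790 K
dL = 1.050000e-05 * 46.7510 * 90.0790 = 0.044218 m
L_final = 46.795218 m

dL = 0.044218 m


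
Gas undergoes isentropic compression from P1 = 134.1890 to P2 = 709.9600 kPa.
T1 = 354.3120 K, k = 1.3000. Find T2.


(k-1)/k = 0.2308
(P2/P1)^exp = 1.4688
T2 = 354.3120 * 1.4688 = 520.4168 K

520.4168 K


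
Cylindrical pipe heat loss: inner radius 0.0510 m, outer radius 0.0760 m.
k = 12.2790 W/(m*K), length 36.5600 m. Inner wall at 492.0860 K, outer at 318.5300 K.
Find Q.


dT = 173.5560 K
ln(ro/ri) = 0.3989
Q = 2*pi*12.2790*36.5600*173.5560 / 0.3989 = 1227202.5792 W

1227202.5792 W


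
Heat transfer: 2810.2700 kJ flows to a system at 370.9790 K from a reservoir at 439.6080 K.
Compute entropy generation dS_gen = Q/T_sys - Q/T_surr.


dS_sys = 2810.2700/370.9790 = 7.5753 kJ/K
dS_surr = -2810.2700/439.6080 = -6.3927 kJ/K
dS_gen = 7.5753 - 6.3927 = 1.1826 kJ/K (irreversible)

dS_gen = 1.1826 kJ/K, irreversible


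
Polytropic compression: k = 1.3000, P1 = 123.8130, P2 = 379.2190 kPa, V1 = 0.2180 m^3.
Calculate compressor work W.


(k-1)/k = 0.2308
(P2/P1)^exp = 1.2947
W = 4.3333 * 123.8130 * 0.2180 * (1.2947 - 1) = 34.4733 kJ

34.4733 kJ


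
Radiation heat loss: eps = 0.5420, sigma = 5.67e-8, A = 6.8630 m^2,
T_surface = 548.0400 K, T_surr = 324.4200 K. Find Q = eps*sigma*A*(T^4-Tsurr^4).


T^4 = 9.0209e+10
Tsurr^4 = 1.1077e+10
Q = 0.5420 * 5.67e-8 * 6.8630 * 7.9132e+10 = 16689.6168 W

16689.6168 W


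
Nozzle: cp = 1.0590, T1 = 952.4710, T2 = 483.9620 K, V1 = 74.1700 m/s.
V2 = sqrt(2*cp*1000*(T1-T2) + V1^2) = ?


dT = 468.5090 K
2*cp*1000*dT = 992302.0620
V1^2 = 5501.1889
V2 = sqrt(997803.2509) = 998.9010 m/s

998.9010 m/s


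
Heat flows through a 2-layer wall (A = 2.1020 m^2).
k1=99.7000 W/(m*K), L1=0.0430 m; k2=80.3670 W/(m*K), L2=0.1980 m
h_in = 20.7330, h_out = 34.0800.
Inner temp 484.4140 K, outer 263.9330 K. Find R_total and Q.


R_conv_in = 1/(20.7330*2.1020) = 0.0229
R_1 = 0.0430/(99.7000*2.1020) = 0.0002
R_2 = 0.1980/(80.3670*2.1020) = 0.0012
R_conv_out = 1/(34.0800*2.1020) = 0.0140
R_total = 0.0383 K/W
Q = 220.4810 / 0.0383 = 5759.3023 W

R_total = 0.0383 K/W, Q = 5759.3023 W


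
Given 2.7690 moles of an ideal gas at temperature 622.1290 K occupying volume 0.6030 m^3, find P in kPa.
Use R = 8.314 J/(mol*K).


P = nRT/V = 2.7690 * 8.314 * 622.1290 / 0.6030
= 14322.3216 / 0.6030 = 23751.7771 Pa = 23.7518 kPa

23.7518 kPa


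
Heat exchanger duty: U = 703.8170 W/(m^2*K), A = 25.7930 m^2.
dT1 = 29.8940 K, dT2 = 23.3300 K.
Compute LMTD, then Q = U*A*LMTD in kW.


LMTD = 26.4765 K
Q = 703.8170 * 25.7930 * 26.4765 = 480643.0198 W = 480.6430 kW

480.6430 kW


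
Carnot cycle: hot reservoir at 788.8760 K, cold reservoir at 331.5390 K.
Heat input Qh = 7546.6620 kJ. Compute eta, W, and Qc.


eta = 1 - 331.5390/788.8760 = 0.5797
W = 0.5797 * 7546.6620 = 4375.0447 kJ
Qc = 7546.6620 - 4375.0447 = 3171.6173 kJ

eta = 57.9732%, W = 4375.0447 kJ, Qc = 3171.6173 kJ


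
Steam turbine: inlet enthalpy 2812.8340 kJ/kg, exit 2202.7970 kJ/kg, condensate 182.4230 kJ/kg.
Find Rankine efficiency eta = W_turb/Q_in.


W = 610.0370 kJ/kg
Q_in = 2630.4110 kJ/kg
eta = 0.2319 = 23.1917%

eta = 23.1917%


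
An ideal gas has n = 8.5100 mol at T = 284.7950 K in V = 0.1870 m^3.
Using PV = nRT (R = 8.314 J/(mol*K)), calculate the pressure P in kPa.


P = nRT/V = 8.5100 * 8.314 * 284.7950 / 0.1870
= 20149.8557 / 0.1870 = 107753.2391 Pa = 107.7532 kPa

107.7532 kPa


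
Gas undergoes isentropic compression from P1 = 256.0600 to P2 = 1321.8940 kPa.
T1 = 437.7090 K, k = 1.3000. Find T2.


(k-1)/k = 0.2308
(P2/P1)^exp = 1.4605
T2 = 437.7090 * 1.4605 = 639.2790 K

639.2790 K


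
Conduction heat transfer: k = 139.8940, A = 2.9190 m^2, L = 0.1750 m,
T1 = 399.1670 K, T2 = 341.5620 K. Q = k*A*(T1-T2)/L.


dT = 57.6050 K
Q = 139.8940 * 2.9190 * 57.6050 / 0.1750 = 134417.3458 W

134417.3458 W


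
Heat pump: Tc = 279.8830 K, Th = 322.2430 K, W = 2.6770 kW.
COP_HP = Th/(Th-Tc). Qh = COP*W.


COP = 322.2430 / 42.3600 = 7.6072
Qh = 7.6072 * 2.6770 = 20.3646 kW

COP = 7.6072, Qh = 20.3646 kW


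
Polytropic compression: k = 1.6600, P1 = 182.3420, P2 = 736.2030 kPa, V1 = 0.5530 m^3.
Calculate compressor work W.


(k-1)/k = 0.3976
(P2/P1)^exp = 1.7417
W = 2.5152 * 182.3420 * 0.5530 * (1.7417 - 1) = 188.1174 kJ

188.1174 kJ


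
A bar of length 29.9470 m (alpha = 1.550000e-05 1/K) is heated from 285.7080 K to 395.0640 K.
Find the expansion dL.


dT = 109.3560 K
dL = 1.550000e-05 * 29.9470 * 109.3560 = 0.050761 m
L_final = 29.997761 m

dL = 0.050761 m


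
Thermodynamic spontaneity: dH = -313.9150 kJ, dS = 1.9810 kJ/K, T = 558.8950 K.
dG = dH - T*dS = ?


T*dS = 558.8950 * 1.9810 = 1107.1710 kJ
dG = -313.9150 - 1107.1710 = -1421.0860 kJ (spontaneous)

dG = -1421.0860 kJ, spontaneous


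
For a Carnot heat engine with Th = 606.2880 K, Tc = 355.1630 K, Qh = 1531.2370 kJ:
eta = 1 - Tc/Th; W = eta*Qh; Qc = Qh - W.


eta = 1 - 355.1630/606.2880 = 0.4142
W = 0.4142 * 1531.2370 = 634.2397 kJ
Qc = 1531.2370 - 634.2397 = 896.9973 kJ

eta = 41.4201%, W = 634.2397 kJ, Qc = 896.9973 kJ


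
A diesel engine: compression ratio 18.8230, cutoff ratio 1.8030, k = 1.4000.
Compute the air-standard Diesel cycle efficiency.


r^(k-1) = 3.2350
rc^k = 2.2824
eta = 0.6474 = 64.7379%

64.7379%


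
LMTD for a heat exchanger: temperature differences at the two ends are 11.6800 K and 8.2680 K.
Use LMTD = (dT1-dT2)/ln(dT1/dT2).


dT1/dT2 = 1.4127
ln(dT1/dT2) = 0.3455
LMTD = 3.4120 / 0.3455 = 9.8760 K

9.8760 K


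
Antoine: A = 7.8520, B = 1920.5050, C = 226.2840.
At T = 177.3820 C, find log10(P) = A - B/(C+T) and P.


C+T = 403.6660
B/(C+T) = 4.7577
log10(P) = 7.8520 - 4.7577 = 3.0943
P = 10^3.0943 = 1242.6289 mmHg

1242.6289 mmHg


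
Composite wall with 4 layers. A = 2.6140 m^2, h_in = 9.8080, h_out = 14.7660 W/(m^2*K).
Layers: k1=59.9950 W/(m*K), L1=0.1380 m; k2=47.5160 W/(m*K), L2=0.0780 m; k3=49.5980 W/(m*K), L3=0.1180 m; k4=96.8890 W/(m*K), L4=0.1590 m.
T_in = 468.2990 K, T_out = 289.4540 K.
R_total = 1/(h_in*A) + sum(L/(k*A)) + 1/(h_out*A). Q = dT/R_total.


R_conv_in = 1/(9.8080*2.6140) = 0.0390
R_1 = 0.1380/(59.9950*2.6140) = 0.0009
R_2 = 0.0780/(47.5160*2.6140) = 0.0006
R_3 = 0.1180/(49.5980*2.6140) = 0.0009
R_4 = 0.1590/(96.8890*2.6140) = 0.0006
R_conv_out = 1/(14.7660*2.6140) = 0.0259
R_total = 0.0680 K/W
Q = 178.8450 / 0.0680 = 2631.6924 W

R_total = 0.0680 K/W, Q = 2631.6924 W


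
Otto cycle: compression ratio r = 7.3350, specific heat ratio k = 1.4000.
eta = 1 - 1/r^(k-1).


r^(k-1) = 2.2190
eta = 1 - 1/2.2190 = 0.5493 = 54.9349%

54.9349%


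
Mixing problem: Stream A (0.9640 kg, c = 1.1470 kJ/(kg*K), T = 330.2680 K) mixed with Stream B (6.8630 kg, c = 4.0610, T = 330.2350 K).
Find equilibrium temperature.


num = 9569.0418
den = 28.9764
Tf = 330.2363 K

330.2363 K


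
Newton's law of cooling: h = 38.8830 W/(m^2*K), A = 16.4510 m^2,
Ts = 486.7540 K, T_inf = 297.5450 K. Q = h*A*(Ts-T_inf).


dT = 189.2090 K
Q = 38.8830 * 16.4510 * 189.2090 = 121030.2299 W

121030.2299 W


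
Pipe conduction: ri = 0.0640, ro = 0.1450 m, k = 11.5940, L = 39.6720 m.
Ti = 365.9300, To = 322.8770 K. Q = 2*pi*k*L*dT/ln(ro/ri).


dT = 43.0530 K
ln(ro/ri) = 0.8179
Q = 2*pi*11.5940*39.6720*43.0530 / 0.8179 = 152134.1355 W

152134.1355 W


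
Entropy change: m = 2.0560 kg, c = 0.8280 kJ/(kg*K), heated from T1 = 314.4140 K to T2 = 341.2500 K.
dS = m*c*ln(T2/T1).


T2/T1 = 1.0854
ln(T2/T1) = 0.0819
dS = 2.0560 * 0.8280 * 0.0819 = 0.1394 kJ/K

0.1394 kJ/K


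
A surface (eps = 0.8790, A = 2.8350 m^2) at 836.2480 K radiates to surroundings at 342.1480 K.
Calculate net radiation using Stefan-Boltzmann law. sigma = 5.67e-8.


T^4 = 4.8904e+11
Tsurr^4 = 1.3704e+10
Q = 0.8790 * 5.67e-8 * 2.8350 * 4.7533e+11 = 67161.6449 W

67161.6449 W


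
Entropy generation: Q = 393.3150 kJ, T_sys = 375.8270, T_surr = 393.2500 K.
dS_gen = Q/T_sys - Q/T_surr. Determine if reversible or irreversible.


dS_sys = 393.3150/375.8270 = 1.0465 kJ/K
dS_surr = -393.3150/393.2500 = -1.0002 kJ/K
dS_gen = 1.0465 - 1.0002 = 0.0464 kJ/K (irreversible)

dS_gen = 0.0464 kJ/K, irreversible


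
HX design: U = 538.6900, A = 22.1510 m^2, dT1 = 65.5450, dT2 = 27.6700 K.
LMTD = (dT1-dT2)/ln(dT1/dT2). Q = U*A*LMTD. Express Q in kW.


LMTD = 43.9187 K
Q = 538.6900 * 22.1510 * 43.9187 = 524061.3352 W = 524.0613 kW

524.0613 kW


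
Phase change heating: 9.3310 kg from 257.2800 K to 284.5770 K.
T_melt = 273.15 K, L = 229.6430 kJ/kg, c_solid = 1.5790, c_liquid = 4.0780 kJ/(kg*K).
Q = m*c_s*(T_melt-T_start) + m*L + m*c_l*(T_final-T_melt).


Q1 (sensible, solid) = 9.3310 * 1.5790 * 15.8700 = 233.8230 kJ
Q2 (latent) = 9.3310 * 229.6430 = 2142.7988 kJ
Q3 (sensible, liquid) = 9.3310 * 4.0780 * 11.4270 = 434.8181 kJ
Q_total = 2811.4400 kJ

2811.4400 kJ


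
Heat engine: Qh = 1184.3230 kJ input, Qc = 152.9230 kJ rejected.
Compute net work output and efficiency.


W = 1184.3230 - 152.9230 = 1031.4000 kJ
eta = 1031.4000 / 1184.3230 = 0.8709 = 87.0877%

W = 1031.4000 kJ, eta = 87.0877%


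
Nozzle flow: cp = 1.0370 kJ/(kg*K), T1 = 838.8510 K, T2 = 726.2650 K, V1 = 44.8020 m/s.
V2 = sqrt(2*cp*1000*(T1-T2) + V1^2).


dT = 112.5860 K
2*cp*1000*dT = 233503.3640
V1^2 = 2007.2192
V2 = sqrt(235510.5832) = 485.2943 m/s

485.2943 m/s


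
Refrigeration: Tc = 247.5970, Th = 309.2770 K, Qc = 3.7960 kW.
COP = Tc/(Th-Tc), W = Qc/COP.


COP = 247.5970 / 61.6800 = 4.0142
W = 3.7960 / 4.0142 = 0.9456 kW

COP = 4.0142, W = 0.9456 kW


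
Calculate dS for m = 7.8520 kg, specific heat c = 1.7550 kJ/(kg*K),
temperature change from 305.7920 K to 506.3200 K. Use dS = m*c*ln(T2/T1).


T2/T1 = 1.6558
ln(T2/T1) = 0.5043
dS = 7.8520 * 1.7550 * 0.5043 = 6.9489 kJ/K

6.9489 kJ/K


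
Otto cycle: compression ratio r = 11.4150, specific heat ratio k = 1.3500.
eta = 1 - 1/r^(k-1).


r^(k-1) = 2.3449
eta = 1 - 1/2.3449 = 0.5735 = 57.3535%

57.3535%


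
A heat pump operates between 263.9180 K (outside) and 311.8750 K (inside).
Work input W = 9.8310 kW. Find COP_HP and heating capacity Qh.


COP = 311.8750 / 47.9570 = 6.5032
Qh = 6.5032 * 9.8310 = 63.9332 kW

COP = 6.5032, Qh = 63.9332 kW


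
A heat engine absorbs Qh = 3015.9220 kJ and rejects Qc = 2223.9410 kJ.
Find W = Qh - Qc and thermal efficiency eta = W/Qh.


W = 3015.9220 - 2223.9410 = 791.9810 kJ
eta = 791.9810 / 3015.9220 = 0.2626 = 26.2600%

W = 791.9810 kJ, eta = 26.2600%


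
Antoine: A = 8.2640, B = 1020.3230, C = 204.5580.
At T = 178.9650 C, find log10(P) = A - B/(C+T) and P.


C+T = 383.5230
B/(C+T) = 2.6604
log10(P) = 8.2640 - 2.6604 = 5.6036
P = 10^5.6036 = 401424.7483 mmHg

401424.7483 mmHg


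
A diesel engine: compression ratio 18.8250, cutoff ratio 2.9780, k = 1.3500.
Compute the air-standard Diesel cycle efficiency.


r^(k-1) = 2.7936
rc^k = 4.3631
eta = 0.5492 = 54.9156%

54.9156%


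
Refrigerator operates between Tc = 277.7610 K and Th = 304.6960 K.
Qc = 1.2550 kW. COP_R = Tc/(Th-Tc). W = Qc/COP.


COP = 277.7610 / 26.9350 = 10.3123
W = 1.2550 / 10.3123 = 0.1217 kW

COP = 10.3123, W = 0.1217 kW


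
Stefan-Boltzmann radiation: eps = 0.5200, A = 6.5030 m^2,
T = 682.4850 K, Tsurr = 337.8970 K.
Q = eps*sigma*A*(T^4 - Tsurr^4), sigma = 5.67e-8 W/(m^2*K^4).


T^4 = 2.1696e+11
Tsurr^4 = 1.3036e+10
Q = 0.5200 * 5.67e-8 * 6.5030 * 2.0392e+11 = 39098.6043 W

39098.6043 W


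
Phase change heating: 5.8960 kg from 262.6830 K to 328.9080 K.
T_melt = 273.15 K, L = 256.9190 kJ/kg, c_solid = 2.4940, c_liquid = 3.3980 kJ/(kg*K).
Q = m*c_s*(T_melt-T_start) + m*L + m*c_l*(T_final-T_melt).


Q1 (sensible, solid) = 5.8960 * 2.4940 * 10.4670 = 153.9133 kJ
Q2 (latent) = 5.8960 * 256.9190 = 1514.7944 kJ
Q3 (sensible, liquid) = 5.8960 * 3.3980 * 55.7580 = 1117.0897 kJ
Q_total = 2785.7974 kJ

2785.7974 kJ


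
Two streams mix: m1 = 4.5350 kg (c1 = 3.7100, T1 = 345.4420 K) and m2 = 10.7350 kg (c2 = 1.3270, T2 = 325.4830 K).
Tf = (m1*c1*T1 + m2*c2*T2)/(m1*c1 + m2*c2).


num = 10448.6275
den = 31.0702
Tf = 336.2910 K

336.2910 K


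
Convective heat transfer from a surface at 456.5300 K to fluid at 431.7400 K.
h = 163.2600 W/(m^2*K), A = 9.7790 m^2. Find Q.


dT = 24.7900 K
Q = 163.2600 * 9.7790 * 24.7900 = 39577.7194 W

39577.7194 W


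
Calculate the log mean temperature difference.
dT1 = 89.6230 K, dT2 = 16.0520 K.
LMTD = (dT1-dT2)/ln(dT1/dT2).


dT1/dT2 = 5.5833
ln(dT1/dT2) = 1.7198
LMTD = 73.5710 / 1.7198 = 42.7793 K

42.7793 K


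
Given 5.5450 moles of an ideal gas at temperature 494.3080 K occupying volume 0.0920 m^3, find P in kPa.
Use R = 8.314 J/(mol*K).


P = nRT/V = 5.5450 * 8.314 * 494.3080 / 0.0920
= 22788.1574 / 0.0920 = 247697.3627 Pa = 247.6974 kPa

247.6974 kPa


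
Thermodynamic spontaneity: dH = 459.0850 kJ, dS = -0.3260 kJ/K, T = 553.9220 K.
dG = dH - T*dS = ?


T*dS = 553.9220 * -0.3260 = -180.5786 kJ
dG = 459.0850 + 180.5786 = 639.6636 kJ (non-spontaneous)

dG = 639.6636 kJ, non-spontaneous


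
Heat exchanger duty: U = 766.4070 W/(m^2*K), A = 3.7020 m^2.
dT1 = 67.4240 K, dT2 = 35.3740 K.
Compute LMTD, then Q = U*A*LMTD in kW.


LMTD = 49.6881 K
Q = 766.4070 * 3.7020 * 49.6881 = 140976.9369 W = 140.9769 kW

140.9769 kW


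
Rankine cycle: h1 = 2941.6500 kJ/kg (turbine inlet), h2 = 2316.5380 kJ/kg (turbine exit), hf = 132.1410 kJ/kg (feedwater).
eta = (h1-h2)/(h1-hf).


W = 625.1120 kJ/kg
Q_in = 2809.5090 kJ/kg
eta = 0.2225 = 22.2499%

eta = 22.2499%
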